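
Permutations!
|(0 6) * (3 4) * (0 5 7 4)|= 6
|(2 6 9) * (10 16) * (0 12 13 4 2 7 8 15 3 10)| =|(0 12 13 4 2 6 9 7 8 15 3 10 16)| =13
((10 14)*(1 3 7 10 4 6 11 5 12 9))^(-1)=((1 3 7 10 14 4 6 11 5 12 9))^(-1)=(1 9 12 5 11 6 4 14 10 7 3)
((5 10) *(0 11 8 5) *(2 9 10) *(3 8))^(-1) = (0 10 9 2 5 8 3 11)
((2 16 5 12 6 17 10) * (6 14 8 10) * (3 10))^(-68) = ((2 16 5 12 14 8 3 10)(6 17))^(-68) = (17)(2 14)(3 5)(8 16)(10 12)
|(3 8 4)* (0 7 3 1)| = 6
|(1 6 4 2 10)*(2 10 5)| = 4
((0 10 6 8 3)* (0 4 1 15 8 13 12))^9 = ((0 10 6 13 12)(1 15 8 3 4))^9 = (0 12 13 6 10)(1 4 3 8 15)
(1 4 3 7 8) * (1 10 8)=[0, 4, 2, 7, 3, 5, 6, 1, 10, 9, 8]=(1 4 3 7)(8 10)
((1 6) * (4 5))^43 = ((1 6)(4 5))^43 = (1 6)(4 5)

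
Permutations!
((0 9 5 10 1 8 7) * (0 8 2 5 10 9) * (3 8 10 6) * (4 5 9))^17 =(1 2 9 6 3 8 7 10)(4 5)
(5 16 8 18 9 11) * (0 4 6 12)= (0 4 6 12)(5 16 8 18 9 11)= [4, 1, 2, 3, 6, 16, 12, 7, 18, 11, 10, 5, 0, 13, 14, 15, 8, 17, 9]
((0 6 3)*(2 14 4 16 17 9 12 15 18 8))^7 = (0 6 3)(2 15 17 14 18 9 4 8 12 16)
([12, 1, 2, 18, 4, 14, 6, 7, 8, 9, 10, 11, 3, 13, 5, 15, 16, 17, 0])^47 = [18, 1, 2, 12, 4, 14, 6, 7, 8, 9, 10, 11, 0, 13, 5, 15, 16, 17, 3]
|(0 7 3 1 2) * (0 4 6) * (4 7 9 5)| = 20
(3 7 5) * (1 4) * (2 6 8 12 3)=(1 4)(2 6 8 12 3 7 5)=[0, 4, 6, 7, 1, 2, 8, 5, 12, 9, 10, 11, 3]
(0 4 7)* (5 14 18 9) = (0 4 7)(5 14 18 9) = [4, 1, 2, 3, 7, 14, 6, 0, 8, 5, 10, 11, 12, 13, 18, 15, 16, 17, 9]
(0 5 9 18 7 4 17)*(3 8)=(0 5 9 18 7 4 17)(3 8)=[5, 1, 2, 8, 17, 9, 6, 4, 3, 18, 10, 11, 12, 13, 14, 15, 16, 0, 7]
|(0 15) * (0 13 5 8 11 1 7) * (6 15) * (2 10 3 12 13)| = |(0 6 15 2 10 3 12 13 5 8 11 1 7)| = 13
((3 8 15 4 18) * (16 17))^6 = (3 8 15 4 18)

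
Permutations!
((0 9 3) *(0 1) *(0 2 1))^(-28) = ((0 9 3)(1 2))^(-28) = (0 3 9)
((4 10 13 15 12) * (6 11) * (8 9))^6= (4 10 13 15 12)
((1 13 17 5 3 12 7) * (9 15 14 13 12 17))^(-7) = ((1 12 7)(3 17 5)(9 15 14 13))^(-7) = (1 7 12)(3 5 17)(9 15 14 13)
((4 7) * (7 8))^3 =(8)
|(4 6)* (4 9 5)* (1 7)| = |(1 7)(4 6 9 5)| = 4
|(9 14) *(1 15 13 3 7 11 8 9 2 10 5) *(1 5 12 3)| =9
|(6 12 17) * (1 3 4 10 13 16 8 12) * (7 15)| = |(1 3 4 10 13 16 8 12 17 6)(7 15)| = 10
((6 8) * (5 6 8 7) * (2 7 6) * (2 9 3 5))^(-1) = (2 7)(3 9 5)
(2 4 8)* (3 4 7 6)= (2 7 6 3 4 8)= [0, 1, 7, 4, 8, 5, 3, 6, 2]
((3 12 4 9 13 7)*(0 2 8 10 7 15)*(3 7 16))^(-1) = (0 15 13 9 4 12 3 16 10 8 2)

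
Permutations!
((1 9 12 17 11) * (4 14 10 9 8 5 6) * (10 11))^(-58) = ((1 8 5 6 4 14 11)(9 12 17 10))^(-58) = (1 14 6 8 11 4 5)(9 17)(10 12)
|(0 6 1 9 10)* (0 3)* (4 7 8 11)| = |(0 6 1 9 10 3)(4 7 8 11)| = 12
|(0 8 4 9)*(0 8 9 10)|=5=|(0 9 8 4 10)|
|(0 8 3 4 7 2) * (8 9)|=7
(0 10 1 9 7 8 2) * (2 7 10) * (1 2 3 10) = [3, 9, 0, 10, 4, 5, 6, 8, 7, 1, 2] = (0 3 10 2)(1 9)(7 8)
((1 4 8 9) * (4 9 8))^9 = (1 9)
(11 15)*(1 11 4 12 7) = (1 11 15 4 12 7) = [0, 11, 2, 3, 12, 5, 6, 1, 8, 9, 10, 15, 7, 13, 14, 4]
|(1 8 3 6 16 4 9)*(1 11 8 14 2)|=|(1 14 2)(3 6 16 4 9 11 8)|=21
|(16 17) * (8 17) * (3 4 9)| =3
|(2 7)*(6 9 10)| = |(2 7)(6 9 10)| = 6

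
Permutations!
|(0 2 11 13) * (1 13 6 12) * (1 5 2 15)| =20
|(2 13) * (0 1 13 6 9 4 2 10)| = |(0 1 13 10)(2 6 9 4)| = 4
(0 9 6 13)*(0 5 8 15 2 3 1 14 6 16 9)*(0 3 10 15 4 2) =(0 3 1 14 6 13 5 8 4 2 10 15)(9 16) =[3, 14, 10, 1, 2, 8, 13, 7, 4, 16, 15, 11, 12, 5, 6, 0, 9]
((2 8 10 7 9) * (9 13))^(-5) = (2 8 10 7 13 9)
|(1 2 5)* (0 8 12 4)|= 12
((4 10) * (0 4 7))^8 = ((0 4 10 7))^8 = (10)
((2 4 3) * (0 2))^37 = (0 2 4 3)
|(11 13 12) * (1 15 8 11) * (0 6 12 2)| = 9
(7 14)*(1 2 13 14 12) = (1 2 13 14 7 12) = [0, 2, 13, 3, 4, 5, 6, 12, 8, 9, 10, 11, 1, 14, 7]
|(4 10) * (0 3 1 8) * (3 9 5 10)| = 8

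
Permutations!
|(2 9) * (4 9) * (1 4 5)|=5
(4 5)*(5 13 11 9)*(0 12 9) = (0 12 9 5 4 13 11) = [12, 1, 2, 3, 13, 4, 6, 7, 8, 5, 10, 0, 9, 11]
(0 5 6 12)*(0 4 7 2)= (0 5 6 12 4 7 2)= [5, 1, 0, 3, 7, 6, 12, 2, 8, 9, 10, 11, 4]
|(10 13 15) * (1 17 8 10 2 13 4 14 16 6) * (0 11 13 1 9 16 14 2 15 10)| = 9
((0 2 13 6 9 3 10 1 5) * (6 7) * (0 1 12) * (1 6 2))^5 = ((0 1 5 6 9 3 10 12)(2 13 7))^5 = (0 3 5 12 9 1 10 6)(2 7 13)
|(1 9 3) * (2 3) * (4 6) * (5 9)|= |(1 5 9 2 3)(4 6)|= 10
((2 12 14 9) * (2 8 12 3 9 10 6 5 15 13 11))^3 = (2 8 10 15)(3 12 6 13)(5 11 9 14)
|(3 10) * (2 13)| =2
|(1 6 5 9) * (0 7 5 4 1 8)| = |(0 7 5 9 8)(1 6 4)| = 15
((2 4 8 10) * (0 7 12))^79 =((0 7 12)(2 4 8 10))^79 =(0 7 12)(2 10 8 4)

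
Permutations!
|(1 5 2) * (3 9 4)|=3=|(1 5 2)(3 9 4)|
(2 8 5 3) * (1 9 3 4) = (1 9 3 2 8 5 4) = [0, 9, 8, 2, 1, 4, 6, 7, 5, 3]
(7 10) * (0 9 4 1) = (0 9 4 1)(7 10) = [9, 0, 2, 3, 1, 5, 6, 10, 8, 4, 7]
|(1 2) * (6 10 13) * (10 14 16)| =|(1 2)(6 14 16 10 13)| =10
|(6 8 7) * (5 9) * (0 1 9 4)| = 15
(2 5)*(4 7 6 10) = [0, 1, 5, 3, 7, 2, 10, 6, 8, 9, 4] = (2 5)(4 7 6 10)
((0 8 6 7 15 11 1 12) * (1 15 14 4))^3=(0 7 1 8 14 12 6 4)(11 15)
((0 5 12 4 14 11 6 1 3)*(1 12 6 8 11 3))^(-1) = (0 3 14 4 12 6 5)(8 11)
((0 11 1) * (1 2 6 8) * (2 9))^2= (0 9 6 1 11 2 8)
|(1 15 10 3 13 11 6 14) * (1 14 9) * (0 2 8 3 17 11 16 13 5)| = |(0 2 8 3 5)(1 15 10 17 11 6 9)(13 16)| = 70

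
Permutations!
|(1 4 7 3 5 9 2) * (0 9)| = 8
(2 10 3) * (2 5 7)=(2 10 3 5 7)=[0, 1, 10, 5, 4, 7, 6, 2, 8, 9, 3]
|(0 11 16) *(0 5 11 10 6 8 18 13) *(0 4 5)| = |(0 10 6 8 18 13 4 5 11 16)| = 10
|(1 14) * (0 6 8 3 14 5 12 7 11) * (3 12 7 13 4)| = 12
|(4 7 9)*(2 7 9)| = |(2 7)(4 9)| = 2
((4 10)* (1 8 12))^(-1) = (1 12 8)(4 10)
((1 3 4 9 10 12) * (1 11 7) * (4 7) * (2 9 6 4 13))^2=(1 7 3)(2 10 11)(9 12 13)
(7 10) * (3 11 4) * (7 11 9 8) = [0, 1, 2, 9, 3, 5, 6, 10, 7, 8, 11, 4] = (3 9 8 7 10 11 4)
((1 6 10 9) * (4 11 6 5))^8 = (1 5 4 11 6 10 9)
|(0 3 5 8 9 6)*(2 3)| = 7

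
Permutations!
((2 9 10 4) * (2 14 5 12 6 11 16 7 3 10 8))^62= ((2 9 8)(3 10 4 14 5 12 6 11 16 7))^62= (2 8 9)(3 4 5 6 16)(7 10 14 12 11)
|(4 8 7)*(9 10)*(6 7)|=|(4 8 6 7)(9 10)|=4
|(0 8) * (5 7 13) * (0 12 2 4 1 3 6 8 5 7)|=|(0 5)(1 3 6 8 12 2 4)(7 13)|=14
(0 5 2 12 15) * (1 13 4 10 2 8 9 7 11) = [5, 13, 12, 3, 10, 8, 6, 11, 9, 7, 2, 1, 15, 4, 14, 0] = (0 5 8 9 7 11 1 13 4 10 2 12 15)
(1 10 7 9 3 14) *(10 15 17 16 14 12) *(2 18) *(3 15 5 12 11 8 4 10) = (1 5 12 3 11 8 4 10 7 9 15 17 16 14)(2 18) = [0, 5, 18, 11, 10, 12, 6, 9, 4, 15, 7, 8, 3, 13, 1, 17, 14, 16, 2]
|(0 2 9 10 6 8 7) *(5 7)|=|(0 2 9 10 6 8 5 7)|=8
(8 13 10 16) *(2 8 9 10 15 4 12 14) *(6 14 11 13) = [0, 1, 8, 3, 12, 5, 14, 7, 6, 10, 16, 13, 11, 15, 2, 4, 9] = (2 8 6 14)(4 12 11 13 15)(9 10 16)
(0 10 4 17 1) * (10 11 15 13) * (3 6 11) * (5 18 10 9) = [3, 0, 2, 6, 17, 18, 11, 7, 8, 5, 4, 15, 12, 9, 14, 13, 16, 1, 10] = (0 3 6 11 15 13 9 5 18 10 4 17 1)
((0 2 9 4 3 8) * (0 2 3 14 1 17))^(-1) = (0 17 1 14 4 9 2 8 3)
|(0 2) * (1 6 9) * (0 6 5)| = 6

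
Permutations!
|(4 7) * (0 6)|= 2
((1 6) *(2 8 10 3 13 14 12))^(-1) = ((1 6)(2 8 10 3 13 14 12))^(-1) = (1 6)(2 12 14 13 3 10 8)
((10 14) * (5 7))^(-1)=(5 7)(10 14)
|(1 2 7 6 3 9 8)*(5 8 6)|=|(1 2 7 5 8)(3 9 6)|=15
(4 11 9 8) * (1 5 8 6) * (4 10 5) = (1 4 11 9 6)(5 8 10) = [0, 4, 2, 3, 11, 8, 1, 7, 10, 6, 5, 9]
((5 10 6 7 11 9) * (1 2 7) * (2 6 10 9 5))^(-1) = (1 6)(2 9 5 11 7)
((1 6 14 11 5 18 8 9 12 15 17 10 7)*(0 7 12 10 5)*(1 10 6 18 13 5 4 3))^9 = (0 18 12 6 4)(1 10 9 17 11)(3 7 8 15 14)(5 13)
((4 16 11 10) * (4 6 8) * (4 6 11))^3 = ((4 16)(6 8)(10 11))^3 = (4 16)(6 8)(10 11)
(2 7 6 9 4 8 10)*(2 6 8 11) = (2 7 8 10 6 9 4 11) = [0, 1, 7, 3, 11, 5, 9, 8, 10, 4, 6, 2]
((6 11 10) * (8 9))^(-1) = (6 10 11)(8 9)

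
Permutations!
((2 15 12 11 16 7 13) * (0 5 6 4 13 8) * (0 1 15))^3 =(0 4)(1 11 8 12 7 15 16)(2 6)(5 13)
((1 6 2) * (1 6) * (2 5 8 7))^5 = (8)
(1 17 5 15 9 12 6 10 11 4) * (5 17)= (17)(1 5 15 9 12 6 10 11 4)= [0, 5, 2, 3, 1, 15, 10, 7, 8, 12, 11, 4, 6, 13, 14, 9, 16, 17]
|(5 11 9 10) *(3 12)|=|(3 12)(5 11 9 10)|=4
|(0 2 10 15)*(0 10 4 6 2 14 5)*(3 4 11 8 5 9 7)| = 22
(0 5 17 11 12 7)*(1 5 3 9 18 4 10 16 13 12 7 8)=[3, 5, 2, 9, 10, 17, 6, 0, 1, 18, 16, 7, 8, 12, 14, 15, 13, 11, 4]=(0 3 9 18 4 10 16 13 12 8 1 5 17 11 7)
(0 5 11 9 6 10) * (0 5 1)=(0 1)(5 11 9 6 10)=[1, 0, 2, 3, 4, 11, 10, 7, 8, 6, 5, 9]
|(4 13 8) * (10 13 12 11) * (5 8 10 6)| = 6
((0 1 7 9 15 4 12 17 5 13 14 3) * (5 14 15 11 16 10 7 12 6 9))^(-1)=((0 1 12 17 14 3)(4 6 9 11 16 10 7 5 13 15))^(-1)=(0 3 14 17 12 1)(4 15 13 5 7 10 16 11 9 6)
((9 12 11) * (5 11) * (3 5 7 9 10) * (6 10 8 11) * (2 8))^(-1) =(2 11 8)(3 10 6 5)(7 12 9)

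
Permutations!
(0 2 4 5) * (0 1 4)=(0 2)(1 4 5)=[2, 4, 0, 3, 5, 1]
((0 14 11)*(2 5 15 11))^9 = ((0 14 2 5 15 11))^9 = (0 5)(2 11)(14 15)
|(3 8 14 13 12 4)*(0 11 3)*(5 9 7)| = 24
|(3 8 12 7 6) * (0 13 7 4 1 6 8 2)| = |(0 13 7 8 12 4 1 6 3 2)| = 10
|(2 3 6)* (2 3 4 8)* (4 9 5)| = |(2 9 5 4 8)(3 6)| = 10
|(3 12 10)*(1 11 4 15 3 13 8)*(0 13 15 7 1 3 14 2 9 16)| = 44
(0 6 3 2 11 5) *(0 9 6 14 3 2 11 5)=(0 14 3 11)(2 5 9 6)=[14, 1, 5, 11, 4, 9, 2, 7, 8, 6, 10, 0, 12, 13, 3]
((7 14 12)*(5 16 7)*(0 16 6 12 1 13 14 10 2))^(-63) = (0 7 2 16 10) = ((0 16 7 10 2)(1 13 14)(5 6 12))^(-63)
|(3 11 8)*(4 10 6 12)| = |(3 11 8)(4 10 6 12)| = 12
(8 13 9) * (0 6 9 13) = (13)(0 6 9 8) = [6, 1, 2, 3, 4, 5, 9, 7, 0, 8, 10, 11, 12, 13]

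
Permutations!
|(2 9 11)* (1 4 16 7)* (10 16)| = |(1 4 10 16 7)(2 9 11)| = 15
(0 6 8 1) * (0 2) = [6, 2, 0, 3, 4, 5, 8, 7, 1] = (0 6 8 1 2)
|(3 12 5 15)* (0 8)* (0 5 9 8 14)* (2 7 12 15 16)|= 14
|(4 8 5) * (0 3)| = |(0 3)(4 8 5)| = 6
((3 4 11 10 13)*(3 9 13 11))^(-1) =(3 4)(9 13)(10 11) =((3 4)(9 13)(10 11))^(-1)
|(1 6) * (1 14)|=3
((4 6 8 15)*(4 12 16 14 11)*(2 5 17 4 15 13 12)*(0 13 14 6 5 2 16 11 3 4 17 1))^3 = (17)(0 11 6 3 1 12 16 14 5 13 15 8 4)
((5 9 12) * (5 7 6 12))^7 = (5 9)(6 12 7)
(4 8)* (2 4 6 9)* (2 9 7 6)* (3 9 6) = (2 4 8)(3 9 6 7) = [0, 1, 4, 9, 8, 5, 7, 3, 2, 6]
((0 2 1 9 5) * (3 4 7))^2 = ((0 2 1 9 5)(3 4 7))^2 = (0 1 5 2 9)(3 7 4)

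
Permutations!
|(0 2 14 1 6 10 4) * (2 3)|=|(0 3 2 14 1 6 10 4)|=8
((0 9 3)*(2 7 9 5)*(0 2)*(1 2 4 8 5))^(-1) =(0 5 8 4 3 9 7 2 1)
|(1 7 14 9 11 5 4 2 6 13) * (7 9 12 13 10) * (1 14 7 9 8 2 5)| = 42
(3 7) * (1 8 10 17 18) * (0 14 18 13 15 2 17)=(0 14 18 1 8 10)(2 17 13 15)(3 7)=[14, 8, 17, 7, 4, 5, 6, 3, 10, 9, 0, 11, 12, 15, 18, 2, 16, 13, 1]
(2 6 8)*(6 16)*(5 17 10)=[0, 1, 16, 3, 4, 17, 8, 7, 2, 9, 5, 11, 12, 13, 14, 15, 6, 10]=(2 16 6 8)(5 17 10)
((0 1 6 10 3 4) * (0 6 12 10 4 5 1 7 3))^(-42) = (12)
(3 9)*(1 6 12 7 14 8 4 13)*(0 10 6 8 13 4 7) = [10, 8, 2, 9, 4, 5, 12, 14, 7, 3, 6, 11, 0, 1, 13] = (0 10 6 12)(1 8 7 14 13)(3 9)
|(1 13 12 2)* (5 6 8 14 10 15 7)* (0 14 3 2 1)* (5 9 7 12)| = 12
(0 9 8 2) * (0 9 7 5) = (0 7 5)(2 9 8) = [7, 1, 9, 3, 4, 0, 6, 5, 2, 8]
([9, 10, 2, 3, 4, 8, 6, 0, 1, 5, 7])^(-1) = (0 7 10 1 8 5 9)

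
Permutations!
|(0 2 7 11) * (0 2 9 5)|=|(0 9 5)(2 7 11)|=3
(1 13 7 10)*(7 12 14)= (1 13 12 14 7 10)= [0, 13, 2, 3, 4, 5, 6, 10, 8, 9, 1, 11, 14, 12, 7]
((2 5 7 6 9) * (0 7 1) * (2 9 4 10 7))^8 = ((0 2 5 1)(4 10 7 6))^8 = (10)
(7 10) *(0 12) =[12, 1, 2, 3, 4, 5, 6, 10, 8, 9, 7, 11, 0] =(0 12)(7 10)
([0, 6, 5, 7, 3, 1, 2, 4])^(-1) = (1 5 2 6)(3 4 7)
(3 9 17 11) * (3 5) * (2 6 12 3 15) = [0, 1, 6, 9, 4, 15, 12, 7, 8, 17, 10, 5, 3, 13, 14, 2, 16, 11] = (2 6 12 3 9 17 11 5 15)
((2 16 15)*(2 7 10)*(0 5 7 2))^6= ((0 5 7 10)(2 16 15))^6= (16)(0 7)(5 10)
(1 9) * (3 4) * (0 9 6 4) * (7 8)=(0 9 1 6 4 3)(7 8)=[9, 6, 2, 0, 3, 5, 4, 8, 7, 1]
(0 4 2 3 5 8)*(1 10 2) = (0 4 1 10 2 3 5 8) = [4, 10, 3, 5, 1, 8, 6, 7, 0, 9, 2]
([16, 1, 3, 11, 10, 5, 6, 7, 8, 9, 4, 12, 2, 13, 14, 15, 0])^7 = [16, 1, 12, 2, 10, 5, 6, 7, 8, 9, 4, 3, 11, 13, 14, 15, 0]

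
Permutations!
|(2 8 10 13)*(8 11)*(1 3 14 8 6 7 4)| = 11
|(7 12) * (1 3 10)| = 6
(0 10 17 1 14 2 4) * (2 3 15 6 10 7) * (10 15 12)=(0 7 2 4)(1 14 3 12 10 17)(6 15)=[7, 14, 4, 12, 0, 5, 15, 2, 8, 9, 17, 11, 10, 13, 3, 6, 16, 1]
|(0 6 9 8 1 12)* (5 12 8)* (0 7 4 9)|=10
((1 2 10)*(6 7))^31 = (1 2 10)(6 7)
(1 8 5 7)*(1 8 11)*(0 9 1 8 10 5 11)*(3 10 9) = (0 3 10 5 7 9 1)(8 11) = [3, 0, 2, 10, 4, 7, 6, 9, 11, 1, 5, 8]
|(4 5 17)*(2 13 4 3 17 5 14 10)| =|(2 13 4 14 10)(3 17)| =10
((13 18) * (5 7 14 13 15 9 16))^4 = ((5 7 14 13 18 15 9 16))^4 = (5 18)(7 15)(9 14)(13 16)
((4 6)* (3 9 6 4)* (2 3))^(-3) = (2 3 9 6)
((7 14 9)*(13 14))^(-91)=((7 13 14 9))^(-91)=(7 13 14 9)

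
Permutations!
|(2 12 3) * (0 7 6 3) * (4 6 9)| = 8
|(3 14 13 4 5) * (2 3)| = |(2 3 14 13 4 5)| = 6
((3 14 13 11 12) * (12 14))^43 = (3 12)(11 14 13)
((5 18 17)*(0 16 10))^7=((0 16 10)(5 18 17))^7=(0 16 10)(5 18 17)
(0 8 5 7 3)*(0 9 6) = (0 8 5 7 3 9 6) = [8, 1, 2, 9, 4, 7, 0, 3, 5, 6]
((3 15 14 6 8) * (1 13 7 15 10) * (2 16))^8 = (16)(1 10 3 8 6 14 15 7 13)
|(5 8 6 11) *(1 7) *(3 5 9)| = 6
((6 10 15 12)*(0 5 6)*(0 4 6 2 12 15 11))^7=((15)(0 5 2 12 4 6 10 11))^7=(15)(0 11 10 6 4 12 2 5)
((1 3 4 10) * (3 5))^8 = ((1 5 3 4 10))^8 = (1 4 5 10 3)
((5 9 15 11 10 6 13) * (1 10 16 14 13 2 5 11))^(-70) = (11 14)(13 16) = ((1 10 6 2 5 9 15)(11 16 14 13))^(-70)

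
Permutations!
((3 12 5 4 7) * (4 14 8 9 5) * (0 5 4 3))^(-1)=(0 7 4 9 8 14 5)(3 12)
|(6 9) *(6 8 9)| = |(8 9)| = 2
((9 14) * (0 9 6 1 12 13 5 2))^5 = (0 12 9 13 14 5 6 2 1) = ((0 9 14 6 1 12 13 5 2))^5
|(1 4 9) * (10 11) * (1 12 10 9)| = |(1 4)(9 12 10 11)| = 4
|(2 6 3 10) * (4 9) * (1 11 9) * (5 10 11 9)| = 6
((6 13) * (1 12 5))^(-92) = ((1 12 5)(6 13))^(-92) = (13)(1 12 5)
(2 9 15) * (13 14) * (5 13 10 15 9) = (2 5 13 14 10 15) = [0, 1, 5, 3, 4, 13, 6, 7, 8, 9, 15, 11, 12, 14, 10, 2]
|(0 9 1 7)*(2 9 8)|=6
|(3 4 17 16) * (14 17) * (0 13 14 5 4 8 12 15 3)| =20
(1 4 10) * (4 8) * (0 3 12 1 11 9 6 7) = [3, 8, 2, 12, 10, 5, 7, 0, 4, 6, 11, 9, 1] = (0 3 12 1 8 4 10 11 9 6 7)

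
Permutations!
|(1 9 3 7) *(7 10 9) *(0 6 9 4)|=6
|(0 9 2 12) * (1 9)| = 5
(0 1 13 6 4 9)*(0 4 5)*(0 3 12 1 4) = [4, 13, 2, 12, 9, 3, 5, 7, 8, 0, 10, 11, 1, 6] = (0 4 9)(1 13 6 5 3 12)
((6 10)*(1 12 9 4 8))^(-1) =((1 12 9 4 8)(6 10))^(-1) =(1 8 4 9 12)(6 10)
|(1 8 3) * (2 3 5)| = 5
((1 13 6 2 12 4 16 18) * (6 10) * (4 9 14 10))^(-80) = ((1 13 4 16 18)(2 12 9 14 10 6))^(-80) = (18)(2 10 9)(6 14 12)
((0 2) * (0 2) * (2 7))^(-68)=((2 7))^(-68)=(7)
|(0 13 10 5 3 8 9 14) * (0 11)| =9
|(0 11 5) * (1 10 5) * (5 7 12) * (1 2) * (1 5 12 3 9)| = |(12)(0 11 2 5)(1 10 7 3 9)| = 20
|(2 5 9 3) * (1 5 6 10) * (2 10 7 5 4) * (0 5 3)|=21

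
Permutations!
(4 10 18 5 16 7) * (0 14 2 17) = [14, 1, 17, 3, 10, 16, 6, 4, 8, 9, 18, 11, 12, 13, 2, 15, 7, 0, 5] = (0 14 2 17)(4 10 18 5 16 7)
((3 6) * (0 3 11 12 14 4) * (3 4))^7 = (0 4)(3 11 14 6 12)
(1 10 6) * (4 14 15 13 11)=[0, 10, 2, 3, 14, 5, 1, 7, 8, 9, 6, 4, 12, 11, 15, 13]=(1 10 6)(4 14 15 13 11)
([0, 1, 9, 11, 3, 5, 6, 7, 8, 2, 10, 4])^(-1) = (2 9)(3 4 11)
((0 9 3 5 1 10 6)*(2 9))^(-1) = ((0 2 9 3 5 1 10 6))^(-1) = (0 6 10 1 5 3 9 2)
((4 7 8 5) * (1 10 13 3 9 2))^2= ((1 10 13 3 9 2)(4 7 8 5))^2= (1 13 9)(2 10 3)(4 8)(5 7)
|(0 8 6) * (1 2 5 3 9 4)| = 6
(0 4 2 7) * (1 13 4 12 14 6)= (0 12 14 6 1 13 4 2 7)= [12, 13, 7, 3, 2, 5, 1, 0, 8, 9, 10, 11, 14, 4, 6]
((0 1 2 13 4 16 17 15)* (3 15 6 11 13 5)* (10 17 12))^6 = ((0 1 2 5 3 15)(4 16 12 10 17 6 11 13))^6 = (4 11 17 12)(6 10 16 13)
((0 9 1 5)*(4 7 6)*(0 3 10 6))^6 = ((0 9 1 5 3 10 6 4 7))^6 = (0 6 5)(1 7 10)(3 9 4)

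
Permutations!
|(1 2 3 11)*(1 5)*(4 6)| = 10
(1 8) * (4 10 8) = (1 4 10 8) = [0, 4, 2, 3, 10, 5, 6, 7, 1, 9, 8]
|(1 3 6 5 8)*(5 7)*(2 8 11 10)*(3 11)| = 20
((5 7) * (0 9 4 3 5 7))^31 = ((0 9 4 3 5))^31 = (0 9 4 3 5)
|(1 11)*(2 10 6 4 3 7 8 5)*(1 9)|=|(1 11 9)(2 10 6 4 3 7 8 5)|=24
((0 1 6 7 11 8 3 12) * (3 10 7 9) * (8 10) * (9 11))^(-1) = ((0 1 6 11 10 7 9 3 12))^(-1) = (0 12 3 9 7 10 11 6 1)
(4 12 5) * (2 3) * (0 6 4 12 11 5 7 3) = [6, 1, 0, 2, 11, 12, 4, 3, 8, 9, 10, 5, 7] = (0 6 4 11 5 12 7 3 2)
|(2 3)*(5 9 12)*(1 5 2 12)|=|(1 5 9)(2 3 12)|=3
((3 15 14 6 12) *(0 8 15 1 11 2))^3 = ((0 8 15 14 6 12 3 1 11 2))^3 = (0 14 3 2 15 12 11 8 6 1)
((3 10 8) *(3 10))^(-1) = (8 10)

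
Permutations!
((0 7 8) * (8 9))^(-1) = ((0 7 9 8))^(-1) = (0 8 9 7)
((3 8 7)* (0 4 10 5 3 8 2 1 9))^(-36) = ((0 4 10 5 3 2 1 9)(7 8))^(-36) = (0 3)(1 10)(2 4)(5 9)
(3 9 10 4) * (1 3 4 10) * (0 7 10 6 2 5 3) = [7, 0, 5, 9, 4, 3, 2, 10, 8, 1, 6] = (0 7 10 6 2 5 3 9 1)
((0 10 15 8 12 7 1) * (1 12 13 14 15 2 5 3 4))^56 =(15)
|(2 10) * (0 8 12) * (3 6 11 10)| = |(0 8 12)(2 3 6 11 10)| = 15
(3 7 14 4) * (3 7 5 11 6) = (3 5 11 6)(4 7 14) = [0, 1, 2, 5, 7, 11, 3, 14, 8, 9, 10, 6, 12, 13, 4]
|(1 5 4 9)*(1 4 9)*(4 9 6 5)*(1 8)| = 6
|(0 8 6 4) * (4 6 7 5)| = |(0 8 7 5 4)| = 5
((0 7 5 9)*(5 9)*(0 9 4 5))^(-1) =((9)(0 7 4 5))^(-1) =(9)(0 5 4 7)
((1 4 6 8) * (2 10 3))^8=((1 4 6 8)(2 10 3))^8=(2 3 10)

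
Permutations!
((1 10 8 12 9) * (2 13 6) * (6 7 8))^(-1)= ((1 10 6 2 13 7 8 12 9))^(-1)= (1 9 12 8 7 13 2 6 10)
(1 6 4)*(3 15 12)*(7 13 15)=[0, 6, 2, 7, 1, 5, 4, 13, 8, 9, 10, 11, 3, 15, 14, 12]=(1 6 4)(3 7 13 15 12)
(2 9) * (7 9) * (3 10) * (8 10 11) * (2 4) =(2 7 9 4)(3 11 8 10) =[0, 1, 7, 11, 2, 5, 6, 9, 10, 4, 3, 8]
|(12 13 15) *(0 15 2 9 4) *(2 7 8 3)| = |(0 15 12 13 7 8 3 2 9 4)| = 10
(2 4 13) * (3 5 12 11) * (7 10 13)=[0, 1, 4, 5, 7, 12, 6, 10, 8, 9, 13, 3, 11, 2]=(2 4 7 10 13)(3 5 12 11)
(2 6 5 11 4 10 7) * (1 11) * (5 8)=(1 11 4 10 7 2 6 8 5)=[0, 11, 6, 3, 10, 1, 8, 2, 5, 9, 7, 4]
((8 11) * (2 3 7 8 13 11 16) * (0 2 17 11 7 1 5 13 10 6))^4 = ((0 2 3 1 5 13 7 8 16 17 11 10 6))^4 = (0 5 16 6 1 8 10 3 7 11 2 13 17)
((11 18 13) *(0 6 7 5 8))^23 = ((0 6 7 5 8)(11 18 13))^23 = (0 5 6 8 7)(11 13 18)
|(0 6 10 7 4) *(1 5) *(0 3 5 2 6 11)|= |(0 11)(1 2 6 10 7 4 3 5)|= 8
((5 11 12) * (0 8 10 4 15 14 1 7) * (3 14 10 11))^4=(0 5 7 12 1 11 14 8 3)(4 15 10)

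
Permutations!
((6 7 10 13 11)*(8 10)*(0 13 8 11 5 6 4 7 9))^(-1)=(0 9 6 5 13)(4 11 7)(8 10)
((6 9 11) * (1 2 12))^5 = (1 12 2)(6 11 9) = ((1 2 12)(6 9 11))^5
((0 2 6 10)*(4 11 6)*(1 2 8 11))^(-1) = ((0 8 11 6 10)(1 2 4))^(-1) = (0 10 6 11 8)(1 4 2)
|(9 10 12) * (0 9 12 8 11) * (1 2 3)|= 15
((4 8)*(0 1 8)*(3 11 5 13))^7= (0 4 8 1)(3 13 5 11)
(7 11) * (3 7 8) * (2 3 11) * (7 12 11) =(2 3 12 11 8 7) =[0, 1, 3, 12, 4, 5, 6, 2, 7, 9, 10, 8, 11]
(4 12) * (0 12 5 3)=(0 12 4 5 3)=[12, 1, 2, 0, 5, 3, 6, 7, 8, 9, 10, 11, 4]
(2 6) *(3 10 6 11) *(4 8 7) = (2 11 3 10 6)(4 8 7) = [0, 1, 11, 10, 8, 5, 2, 4, 7, 9, 6, 3]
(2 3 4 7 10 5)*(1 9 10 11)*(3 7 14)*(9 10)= (1 10 5 2 7 11)(3 4 14)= [0, 10, 7, 4, 14, 2, 6, 11, 8, 9, 5, 1, 12, 13, 3]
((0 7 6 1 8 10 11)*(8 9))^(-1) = (0 11 10 8 9 1 6 7)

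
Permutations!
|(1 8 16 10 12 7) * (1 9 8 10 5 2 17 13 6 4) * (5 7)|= |(1 10 12 5 2 17 13 6 4)(7 9 8 16)|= 36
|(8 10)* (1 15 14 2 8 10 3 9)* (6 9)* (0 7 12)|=24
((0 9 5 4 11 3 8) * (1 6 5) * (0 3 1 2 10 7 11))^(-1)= ((0 9 2 10 7 11 1 6 5 4)(3 8))^(-1)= (0 4 5 6 1 11 7 10 2 9)(3 8)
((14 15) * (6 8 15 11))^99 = (6 11 14 15 8)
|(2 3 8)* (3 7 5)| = 5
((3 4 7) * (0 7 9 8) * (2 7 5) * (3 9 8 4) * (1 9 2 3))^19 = (0 4 1 5 8 9 3)(2 7)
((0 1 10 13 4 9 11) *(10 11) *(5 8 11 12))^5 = (0 11 8 5 12 1)(4 9 10 13) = ((0 1 12 5 8 11)(4 9 10 13))^5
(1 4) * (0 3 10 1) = (0 3 10 1 4) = [3, 4, 2, 10, 0, 5, 6, 7, 8, 9, 1]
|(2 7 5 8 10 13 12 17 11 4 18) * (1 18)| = |(1 18 2 7 5 8 10 13 12 17 11 4)| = 12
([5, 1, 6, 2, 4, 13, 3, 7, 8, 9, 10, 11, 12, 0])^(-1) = (0 13 5)(2 3 6)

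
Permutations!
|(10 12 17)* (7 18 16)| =|(7 18 16)(10 12 17)| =3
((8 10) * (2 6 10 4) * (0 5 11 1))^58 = (0 11)(1 5)(2 8 6 4 10)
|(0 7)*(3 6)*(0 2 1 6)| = 6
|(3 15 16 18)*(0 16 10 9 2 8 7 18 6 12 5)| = 40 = |(0 16 6 12 5)(2 8 7 18 3 15 10 9)|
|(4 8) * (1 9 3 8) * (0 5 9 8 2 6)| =|(0 5 9 3 2 6)(1 8 4)| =6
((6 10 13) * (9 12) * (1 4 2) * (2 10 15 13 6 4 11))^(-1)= ((1 11 2)(4 10 6 15 13)(9 12))^(-1)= (1 2 11)(4 13 15 6 10)(9 12)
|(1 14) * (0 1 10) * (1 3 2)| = 6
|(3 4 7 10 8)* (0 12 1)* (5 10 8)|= |(0 12 1)(3 4 7 8)(5 10)|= 12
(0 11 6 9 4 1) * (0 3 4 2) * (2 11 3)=(0 3 4 1 2)(6 9 11)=[3, 2, 0, 4, 1, 5, 9, 7, 8, 11, 10, 6]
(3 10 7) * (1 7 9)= (1 7 3 10 9)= [0, 7, 2, 10, 4, 5, 6, 3, 8, 1, 9]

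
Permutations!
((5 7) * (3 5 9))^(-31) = ((3 5 7 9))^(-31) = (3 5 7 9)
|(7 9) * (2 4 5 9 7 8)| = |(2 4 5 9 8)| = 5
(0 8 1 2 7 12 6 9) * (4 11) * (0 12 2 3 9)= (0 8 1 3 9 12 6)(2 7)(4 11)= [8, 3, 7, 9, 11, 5, 0, 2, 1, 12, 10, 4, 6]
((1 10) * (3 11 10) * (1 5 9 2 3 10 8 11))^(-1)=(1 3 2 9 5 10)(8 11)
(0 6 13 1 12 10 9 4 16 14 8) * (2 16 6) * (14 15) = (0 2 16 15 14 8)(1 12 10 9 4 6 13) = [2, 12, 16, 3, 6, 5, 13, 7, 0, 4, 9, 11, 10, 1, 8, 14, 15]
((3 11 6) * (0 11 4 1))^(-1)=((0 11 6 3 4 1))^(-1)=(0 1 4 3 6 11)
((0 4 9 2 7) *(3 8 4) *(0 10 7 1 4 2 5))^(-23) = (0 3 8 2 1 4 9 5)(7 10)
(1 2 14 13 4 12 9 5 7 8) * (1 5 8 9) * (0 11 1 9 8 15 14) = (0 11 1 2)(4 12 9 15 14 13)(5 7 8) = [11, 2, 0, 3, 12, 7, 6, 8, 5, 15, 10, 1, 9, 4, 13, 14]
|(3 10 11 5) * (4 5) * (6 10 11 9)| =|(3 11 4 5)(6 10 9)| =12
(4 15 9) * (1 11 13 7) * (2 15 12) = (1 11 13 7)(2 15 9 4 12) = [0, 11, 15, 3, 12, 5, 6, 1, 8, 4, 10, 13, 2, 7, 14, 9]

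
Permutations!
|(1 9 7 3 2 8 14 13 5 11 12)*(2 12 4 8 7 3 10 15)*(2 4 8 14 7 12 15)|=14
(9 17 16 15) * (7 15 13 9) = (7 15)(9 17 16 13) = [0, 1, 2, 3, 4, 5, 6, 15, 8, 17, 10, 11, 12, 9, 14, 7, 13, 16]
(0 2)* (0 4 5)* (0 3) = (0 2 4 5 3) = [2, 1, 4, 0, 5, 3]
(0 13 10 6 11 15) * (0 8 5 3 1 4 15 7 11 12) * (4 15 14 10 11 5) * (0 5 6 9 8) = (0 13 11 7 6 12 5 3 1 15)(4 14 10 9 8) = [13, 15, 2, 1, 14, 3, 12, 6, 4, 8, 9, 7, 5, 11, 10, 0]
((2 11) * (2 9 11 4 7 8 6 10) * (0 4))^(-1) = (0 2 10 6 8 7 4)(9 11)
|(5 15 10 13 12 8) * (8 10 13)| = 6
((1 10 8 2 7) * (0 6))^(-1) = (0 6)(1 7 2 8 10)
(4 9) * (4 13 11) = (4 9 13 11) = [0, 1, 2, 3, 9, 5, 6, 7, 8, 13, 10, 4, 12, 11]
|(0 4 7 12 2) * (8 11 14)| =|(0 4 7 12 2)(8 11 14)| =15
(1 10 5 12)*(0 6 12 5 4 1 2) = [6, 10, 0, 3, 1, 5, 12, 7, 8, 9, 4, 11, 2] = (0 6 12 2)(1 10 4)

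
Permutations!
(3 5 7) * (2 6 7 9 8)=(2 6 7 3 5 9 8)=[0, 1, 6, 5, 4, 9, 7, 3, 2, 8]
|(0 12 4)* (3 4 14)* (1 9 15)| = 15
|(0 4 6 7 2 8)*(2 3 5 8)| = |(0 4 6 7 3 5 8)| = 7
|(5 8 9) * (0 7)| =6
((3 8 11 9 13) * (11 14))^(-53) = (3 8 14 11 9 13)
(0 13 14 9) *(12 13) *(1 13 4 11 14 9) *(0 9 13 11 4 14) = [12, 11, 2, 3, 4, 5, 6, 7, 8, 9, 10, 0, 14, 13, 1] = (0 12 14 1 11)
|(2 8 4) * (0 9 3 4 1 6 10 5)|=10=|(0 9 3 4 2 8 1 6 10 5)|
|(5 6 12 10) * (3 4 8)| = |(3 4 8)(5 6 12 10)| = 12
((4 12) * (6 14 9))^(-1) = (4 12)(6 9 14)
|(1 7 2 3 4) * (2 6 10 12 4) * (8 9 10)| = |(1 7 6 8 9 10 12 4)(2 3)| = 8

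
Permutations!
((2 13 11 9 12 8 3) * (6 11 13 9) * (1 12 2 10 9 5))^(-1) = (13)(1 5 2 9 10 3 8 12)(6 11) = ((13)(1 12 8 3 10 9 2 5)(6 11))^(-1)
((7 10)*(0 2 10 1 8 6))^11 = ((0 2 10 7 1 8 6))^11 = (0 1 2 8 10 6 7)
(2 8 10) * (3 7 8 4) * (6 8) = (2 4 3 7 6 8 10) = [0, 1, 4, 7, 3, 5, 8, 6, 10, 9, 2]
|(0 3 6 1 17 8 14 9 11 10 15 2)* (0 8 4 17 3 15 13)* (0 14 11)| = |(0 15 2 8 11 10 13 14 9)(1 3 6)(4 17)| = 18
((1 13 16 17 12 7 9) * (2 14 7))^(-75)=(1 14 17)(2 16 9)(7 12 13)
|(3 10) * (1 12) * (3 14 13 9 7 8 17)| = 8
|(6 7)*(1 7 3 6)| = 2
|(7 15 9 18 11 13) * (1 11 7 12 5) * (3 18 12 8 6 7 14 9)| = 13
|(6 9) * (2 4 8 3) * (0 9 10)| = 4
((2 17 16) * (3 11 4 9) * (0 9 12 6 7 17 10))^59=(0 10 2 16 17 7 6 12 4 11 3 9)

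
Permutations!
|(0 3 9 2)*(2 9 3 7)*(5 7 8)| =|(9)(0 8 5 7 2)| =5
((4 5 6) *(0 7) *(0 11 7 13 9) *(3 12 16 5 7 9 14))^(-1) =((0 13 14 3 12 16 5 6 4 7 11 9))^(-1) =(0 9 11 7 4 6 5 16 12 3 14 13)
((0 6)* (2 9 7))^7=((0 6)(2 9 7))^7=(0 6)(2 9 7)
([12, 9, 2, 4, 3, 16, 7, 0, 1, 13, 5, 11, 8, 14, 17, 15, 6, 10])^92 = (0 12 8 1 9 13 14 17 10 5 16 6 7)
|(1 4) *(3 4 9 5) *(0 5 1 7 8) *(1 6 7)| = 9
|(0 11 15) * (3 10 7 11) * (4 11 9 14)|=|(0 3 10 7 9 14 4 11 15)|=9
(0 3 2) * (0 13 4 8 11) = (0 3 2 13 4 8 11) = [3, 1, 13, 2, 8, 5, 6, 7, 11, 9, 10, 0, 12, 4]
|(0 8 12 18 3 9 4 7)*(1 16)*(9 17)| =|(0 8 12 18 3 17 9 4 7)(1 16)| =18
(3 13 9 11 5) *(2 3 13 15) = (2 3 15)(5 13 9 11) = [0, 1, 3, 15, 4, 13, 6, 7, 8, 11, 10, 5, 12, 9, 14, 2]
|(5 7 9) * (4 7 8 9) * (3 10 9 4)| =|(3 10 9 5 8 4 7)| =7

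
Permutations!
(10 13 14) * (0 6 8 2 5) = (0 6 8 2 5)(10 13 14) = [6, 1, 5, 3, 4, 0, 8, 7, 2, 9, 13, 11, 12, 14, 10]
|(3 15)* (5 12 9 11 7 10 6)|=|(3 15)(5 12 9 11 7 10 6)|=14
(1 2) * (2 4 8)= (1 4 8 2)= [0, 4, 1, 3, 8, 5, 6, 7, 2]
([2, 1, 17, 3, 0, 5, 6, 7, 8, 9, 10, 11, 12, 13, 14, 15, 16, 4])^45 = [2, 1, 17, 3, 0, 5, 6, 7, 8, 9, 10, 11, 12, 13, 14, 15, 16, 4]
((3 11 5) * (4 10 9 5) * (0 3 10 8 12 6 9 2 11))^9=((0 3)(2 11 4 8 12 6 9 5 10))^9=(12)(0 3)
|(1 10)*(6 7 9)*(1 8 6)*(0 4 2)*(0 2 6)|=8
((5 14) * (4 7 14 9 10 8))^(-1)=(4 8 10 9 5 14 7)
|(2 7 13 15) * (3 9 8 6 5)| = 20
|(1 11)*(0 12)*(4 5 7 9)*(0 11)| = |(0 12 11 1)(4 5 7 9)| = 4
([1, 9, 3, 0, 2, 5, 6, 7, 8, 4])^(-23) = (0 1 9 4 2 3)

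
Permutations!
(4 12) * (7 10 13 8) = (4 12)(7 10 13 8) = [0, 1, 2, 3, 12, 5, 6, 10, 7, 9, 13, 11, 4, 8]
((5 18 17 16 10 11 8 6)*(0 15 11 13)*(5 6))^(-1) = ((0 15 11 8 5 18 17 16 10 13))^(-1) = (0 13 10 16 17 18 5 8 11 15)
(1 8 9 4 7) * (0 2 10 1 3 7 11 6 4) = [2, 8, 10, 7, 11, 5, 4, 3, 9, 0, 1, 6] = (0 2 10 1 8 9)(3 7)(4 11 6)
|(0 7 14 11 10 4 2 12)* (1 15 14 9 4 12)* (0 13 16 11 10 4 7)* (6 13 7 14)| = 40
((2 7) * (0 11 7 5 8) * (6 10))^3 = (0 2)(5 11)(6 10)(7 8) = ((0 11 7 2 5 8)(6 10))^3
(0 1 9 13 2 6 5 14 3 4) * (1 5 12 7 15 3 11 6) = (0 5 14 11 6 12 7 15 3 4)(1 9 13 2) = [5, 9, 1, 4, 0, 14, 12, 15, 8, 13, 10, 6, 7, 2, 11, 3]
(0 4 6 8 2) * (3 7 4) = (0 3 7 4 6 8 2) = [3, 1, 0, 7, 6, 5, 8, 4, 2]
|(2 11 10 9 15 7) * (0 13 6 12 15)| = 10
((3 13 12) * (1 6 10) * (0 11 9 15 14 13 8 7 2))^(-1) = ((0 11 9 15 14 13 12 3 8 7 2)(1 6 10))^(-1) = (0 2 7 8 3 12 13 14 15 9 11)(1 10 6)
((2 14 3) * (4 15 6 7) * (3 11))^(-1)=((2 14 11 3)(4 15 6 7))^(-1)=(2 3 11 14)(4 7 6 15)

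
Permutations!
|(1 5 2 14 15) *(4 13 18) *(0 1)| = 6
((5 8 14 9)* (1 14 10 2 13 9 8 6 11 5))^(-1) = (1 9 13 2 10 8 14)(5 11 6)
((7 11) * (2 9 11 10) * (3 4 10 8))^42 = (2 11 8 4)(3 10 9 7)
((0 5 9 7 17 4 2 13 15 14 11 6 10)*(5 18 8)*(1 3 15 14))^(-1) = (0 10 6 11 14 13 2 4 17 7 9 5 8 18)(1 15 3)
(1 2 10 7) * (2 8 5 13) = (1 8 5 13 2 10 7) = [0, 8, 10, 3, 4, 13, 6, 1, 5, 9, 7, 11, 12, 2]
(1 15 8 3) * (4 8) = (1 15 4 8 3) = [0, 15, 2, 1, 8, 5, 6, 7, 3, 9, 10, 11, 12, 13, 14, 4]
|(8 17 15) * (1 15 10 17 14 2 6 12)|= 14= |(1 15 8 14 2 6 12)(10 17)|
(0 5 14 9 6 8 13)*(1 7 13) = (0 5 14 9 6 8 1 7 13) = [5, 7, 2, 3, 4, 14, 8, 13, 1, 6, 10, 11, 12, 0, 9]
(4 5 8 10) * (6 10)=(4 5 8 6 10)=[0, 1, 2, 3, 5, 8, 10, 7, 6, 9, 4]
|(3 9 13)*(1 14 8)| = |(1 14 8)(3 9 13)| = 3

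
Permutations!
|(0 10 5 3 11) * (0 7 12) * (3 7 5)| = 7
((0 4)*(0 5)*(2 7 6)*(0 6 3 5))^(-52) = ((0 4)(2 7 3 5 6))^(-52) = (2 5 7 6 3)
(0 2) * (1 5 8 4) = (0 2)(1 5 8 4) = [2, 5, 0, 3, 1, 8, 6, 7, 4]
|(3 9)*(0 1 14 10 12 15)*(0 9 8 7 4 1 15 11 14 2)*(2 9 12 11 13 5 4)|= 12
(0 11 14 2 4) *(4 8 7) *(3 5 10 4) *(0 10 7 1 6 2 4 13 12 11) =(1 6 2 8)(3 5 7)(4 10 13 12 11 14) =[0, 6, 8, 5, 10, 7, 2, 3, 1, 9, 13, 14, 11, 12, 4]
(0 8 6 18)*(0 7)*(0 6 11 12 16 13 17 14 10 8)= [0, 1, 2, 3, 4, 5, 18, 6, 11, 9, 8, 12, 16, 17, 10, 15, 13, 14, 7]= (6 18 7)(8 11 12 16 13 17 14 10)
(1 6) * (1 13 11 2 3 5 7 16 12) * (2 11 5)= [0, 6, 3, 2, 4, 7, 13, 16, 8, 9, 10, 11, 1, 5, 14, 15, 12]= (1 6 13 5 7 16 12)(2 3)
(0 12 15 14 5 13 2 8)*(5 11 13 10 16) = (0 12 15 14 11 13 2 8)(5 10 16) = [12, 1, 8, 3, 4, 10, 6, 7, 0, 9, 16, 13, 15, 2, 11, 14, 5]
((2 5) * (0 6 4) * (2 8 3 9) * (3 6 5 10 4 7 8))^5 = ((0 5 3 9 2 10 4)(6 7 8))^5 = (0 10 9 5 4 2 3)(6 8 7)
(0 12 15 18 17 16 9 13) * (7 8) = (0 12 15 18 17 16 9 13)(7 8) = [12, 1, 2, 3, 4, 5, 6, 8, 7, 13, 10, 11, 15, 0, 14, 18, 9, 16, 17]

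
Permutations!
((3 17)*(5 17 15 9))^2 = (3 9 17 15 5)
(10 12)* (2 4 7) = (2 4 7)(10 12) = [0, 1, 4, 3, 7, 5, 6, 2, 8, 9, 12, 11, 10]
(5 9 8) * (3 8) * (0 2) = (0 2)(3 8 5 9) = [2, 1, 0, 8, 4, 9, 6, 7, 5, 3]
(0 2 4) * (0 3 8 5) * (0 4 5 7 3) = (0 2 5 4)(3 8 7) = [2, 1, 5, 8, 0, 4, 6, 3, 7]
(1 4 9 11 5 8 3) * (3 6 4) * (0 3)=[3, 0, 2, 1, 9, 8, 4, 7, 6, 11, 10, 5]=(0 3 1)(4 9 11 5 8 6)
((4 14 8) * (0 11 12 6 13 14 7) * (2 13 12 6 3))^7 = ((0 11 6 12 3 2 13 14 8 4 7))^7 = (0 14 12 7 13 6 4 2 11 8 3)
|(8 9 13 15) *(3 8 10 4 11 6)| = |(3 8 9 13 15 10 4 11 6)| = 9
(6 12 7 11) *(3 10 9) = (3 10 9)(6 12 7 11) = [0, 1, 2, 10, 4, 5, 12, 11, 8, 3, 9, 6, 7]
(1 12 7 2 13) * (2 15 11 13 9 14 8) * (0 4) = (0 4)(1 12 7 15 11 13)(2 9 14 8) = [4, 12, 9, 3, 0, 5, 6, 15, 2, 14, 10, 13, 7, 1, 8, 11]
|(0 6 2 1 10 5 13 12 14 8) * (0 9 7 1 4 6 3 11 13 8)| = 6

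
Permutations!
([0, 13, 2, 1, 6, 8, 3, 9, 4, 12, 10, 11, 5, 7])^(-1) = [0, 3, 2, 6, 8, 12, 4, 13, 5, 7, 10, 11, 9, 1]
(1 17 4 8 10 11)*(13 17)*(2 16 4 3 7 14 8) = (1 13 17 3 7 14 8 10 11)(2 16 4) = [0, 13, 16, 7, 2, 5, 6, 14, 10, 9, 11, 1, 12, 17, 8, 15, 4, 3]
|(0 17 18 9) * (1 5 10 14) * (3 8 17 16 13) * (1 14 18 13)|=28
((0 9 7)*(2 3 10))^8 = ((0 9 7)(2 3 10))^8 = (0 7 9)(2 10 3)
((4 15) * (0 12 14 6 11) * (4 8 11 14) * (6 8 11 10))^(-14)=((0 12 4 15 11)(6 14 8 10))^(-14)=(0 12 4 15 11)(6 8)(10 14)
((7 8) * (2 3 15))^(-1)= (2 15 3)(7 8)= ((2 3 15)(7 8))^(-1)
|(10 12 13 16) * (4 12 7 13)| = 4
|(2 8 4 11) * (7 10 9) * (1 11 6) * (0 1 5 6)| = 6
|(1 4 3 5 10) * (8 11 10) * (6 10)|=|(1 4 3 5 8 11 6 10)|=8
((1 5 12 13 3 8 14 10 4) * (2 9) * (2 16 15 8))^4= ((1 5 12 13 3 2 9 16 15 8 14 10 4))^4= (1 3 15 4 13 16 10 12 9 14 5 2 8)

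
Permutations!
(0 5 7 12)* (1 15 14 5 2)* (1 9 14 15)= (15)(0 2 9 14 5 7 12)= [2, 1, 9, 3, 4, 7, 6, 12, 8, 14, 10, 11, 0, 13, 5, 15]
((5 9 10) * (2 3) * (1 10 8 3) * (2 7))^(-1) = ((1 10 5 9 8 3 7 2))^(-1) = (1 2 7 3 8 9 5 10)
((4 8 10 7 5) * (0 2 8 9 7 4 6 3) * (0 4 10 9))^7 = ((10)(0 2 8 9 7 5 6 3 4))^7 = (10)(0 3 5 9 2 4 6 7 8)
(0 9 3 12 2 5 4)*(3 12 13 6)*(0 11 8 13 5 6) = (0 9 12 2 6 3 5 4 11 8 13) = [9, 1, 6, 5, 11, 4, 3, 7, 13, 12, 10, 8, 2, 0]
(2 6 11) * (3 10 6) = [0, 1, 3, 10, 4, 5, 11, 7, 8, 9, 6, 2] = (2 3 10 6 11)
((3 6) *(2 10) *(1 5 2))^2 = (1 2)(5 10)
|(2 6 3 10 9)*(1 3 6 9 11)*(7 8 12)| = |(1 3 10 11)(2 9)(7 8 12)| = 12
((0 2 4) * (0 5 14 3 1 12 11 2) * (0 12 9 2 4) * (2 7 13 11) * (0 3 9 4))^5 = ((0 12 2 3 1 4 5 14 9 7 13 11))^5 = (0 4 13 3 9 12 5 11 1 7 2 14)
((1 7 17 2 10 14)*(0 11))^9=((0 11)(1 7 17 2 10 14))^9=(0 11)(1 2)(7 10)(14 17)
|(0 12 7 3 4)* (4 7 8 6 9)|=|(0 12 8 6 9 4)(3 7)|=6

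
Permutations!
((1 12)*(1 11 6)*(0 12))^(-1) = (0 1 6 11 12)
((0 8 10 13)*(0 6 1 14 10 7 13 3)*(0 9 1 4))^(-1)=((0 8 7 13 6 4)(1 14 10 3 9))^(-1)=(0 4 6 13 7 8)(1 9 3 10 14)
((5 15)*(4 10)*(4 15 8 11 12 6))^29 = ((4 10 15 5 8 11 12 6))^29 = (4 11 15 6 8 10 12 5)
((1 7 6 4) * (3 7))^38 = ((1 3 7 6 4))^38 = (1 6 3 4 7)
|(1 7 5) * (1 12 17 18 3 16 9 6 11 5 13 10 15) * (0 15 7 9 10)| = |(0 15 1 9 6 11 5 12 17 18 3 16 10 7 13)| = 15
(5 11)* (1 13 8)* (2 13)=(1 2 13 8)(5 11)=[0, 2, 13, 3, 4, 11, 6, 7, 1, 9, 10, 5, 12, 8]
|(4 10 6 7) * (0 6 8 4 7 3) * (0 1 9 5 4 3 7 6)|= |(1 9 5 4 10 8 3)(6 7)|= 14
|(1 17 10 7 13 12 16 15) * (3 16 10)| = 20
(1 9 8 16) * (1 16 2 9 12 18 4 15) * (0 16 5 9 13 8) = [16, 12, 13, 3, 15, 9, 6, 7, 2, 0, 10, 11, 18, 8, 14, 1, 5, 17, 4] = (0 16 5 9)(1 12 18 4 15)(2 13 8)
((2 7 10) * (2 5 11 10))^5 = (2 7)(5 10 11)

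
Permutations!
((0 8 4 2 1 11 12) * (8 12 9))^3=((0 12)(1 11 9 8 4 2))^3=(0 12)(1 8)(2 9)(4 11)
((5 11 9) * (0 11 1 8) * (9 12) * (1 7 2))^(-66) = (0 2 9)(1 5 11)(7 12 8)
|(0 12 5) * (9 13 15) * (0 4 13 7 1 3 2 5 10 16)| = 36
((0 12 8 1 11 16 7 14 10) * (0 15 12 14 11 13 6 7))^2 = ((0 14 10 15 12 8 1 13 6 7 11 16))^2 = (0 10 12 1 6 11)(7 16 14 15 8 13)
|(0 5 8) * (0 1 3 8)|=6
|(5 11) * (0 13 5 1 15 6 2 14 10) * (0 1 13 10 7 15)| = 15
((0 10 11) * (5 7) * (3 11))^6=(0 3)(10 11)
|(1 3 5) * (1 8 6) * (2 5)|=6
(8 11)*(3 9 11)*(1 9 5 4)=[0, 9, 2, 5, 1, 4, 6, 7, 3, 11, 10, 8]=(1 9 11 8 3 5 4)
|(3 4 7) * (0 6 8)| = |(0 6 8)(3 4 7)| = 3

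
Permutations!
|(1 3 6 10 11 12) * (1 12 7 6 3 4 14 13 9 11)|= |(1 4 14 13 9 11 7 6 10)|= 9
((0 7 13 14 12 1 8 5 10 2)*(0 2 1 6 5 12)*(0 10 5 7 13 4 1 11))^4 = (0 11 10 14 13)(1 7 12)(4 6 8)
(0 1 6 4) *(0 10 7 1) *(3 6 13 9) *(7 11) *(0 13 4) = (0 13 9 3 6)(1 4 10 11 7) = [13, 4, 2, 6, 10, 5, 0, 1, 8, 3, 11, 7, 12, 9]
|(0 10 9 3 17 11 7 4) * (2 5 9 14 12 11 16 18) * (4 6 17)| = 15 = |(0 10 14 12 11 7 6 17 16 18 2 5 9 3 4)|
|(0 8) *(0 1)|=|(0 8 1)|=3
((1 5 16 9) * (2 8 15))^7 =(1 9 16 5)(2 8 15)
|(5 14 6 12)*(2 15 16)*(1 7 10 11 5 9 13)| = |(1 7 10 11 5 14 6 12 9 13)(2 15 16)| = 30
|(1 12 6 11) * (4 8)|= 4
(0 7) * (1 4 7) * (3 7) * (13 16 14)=[1, 4, 2, 7, 3, 5, 6, 0, 8, 9, 10, 11, 12, 16, 13, 15, 14]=(0 1 4 3 7)(13 16 14)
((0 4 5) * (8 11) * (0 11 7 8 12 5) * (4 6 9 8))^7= ((0 6 9 8 7 4)(5 11 12))^7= (0 6 9 8 7 4)(5 11 12)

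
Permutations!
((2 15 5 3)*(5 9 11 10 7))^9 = ((2 15 9 11 10 7 5 3))^9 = (2 15 9 11 10 7 5 3)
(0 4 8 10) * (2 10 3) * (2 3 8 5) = (0 4 5 2 10) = [4, 1, 10, 3, 5, 2, 6, 7, 8, 9, 0]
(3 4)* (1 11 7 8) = (1 11 7 8)(3 4) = [0, 11, 2, 4, 3, 5, 6, 8, 1, 9, 10, 7]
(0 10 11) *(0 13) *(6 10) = (0 6 10 11 13) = [6, 1, 2, 3, 4, 5, 10, 7, 8, 9, 11, 13, 12, 0]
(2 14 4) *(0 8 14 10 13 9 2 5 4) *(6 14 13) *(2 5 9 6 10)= (0 8 13 6 14)(4 9 5)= [8, 1, 2, 3, 9, 4, 14, 7, 13, 5, 10, 11, 12, 6, 0]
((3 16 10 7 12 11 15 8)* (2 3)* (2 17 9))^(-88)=(17)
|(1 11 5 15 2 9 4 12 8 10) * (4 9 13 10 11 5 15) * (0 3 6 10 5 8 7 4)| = |(0 3 6 10 1 8 11 15 2 13 5)(4 12 7)| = 33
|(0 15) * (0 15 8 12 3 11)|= |(15)(0 8 12 3 11)|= 5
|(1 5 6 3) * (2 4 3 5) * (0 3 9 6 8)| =|(0 3 1 2 4 9 6 5 8)| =9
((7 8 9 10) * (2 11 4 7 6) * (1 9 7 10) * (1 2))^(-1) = ((1 9 2 11 4 10 6)(7 8))^(-1) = (1 6 10 4 11 2 9)(7 8)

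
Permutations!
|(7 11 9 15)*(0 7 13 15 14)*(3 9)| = 6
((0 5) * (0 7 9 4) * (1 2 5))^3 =((0 1 2 5 7 9 4))^3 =(0 5 4 2 9 1 7)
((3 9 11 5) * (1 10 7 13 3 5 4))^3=((1 10 7 13 3 9 11 4))^3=(1 13 11 10 3 4 7 9)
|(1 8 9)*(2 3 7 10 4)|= |(1 8 9)(2 3 7 10 4)|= 15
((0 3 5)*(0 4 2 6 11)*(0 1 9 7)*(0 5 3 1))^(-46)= ((0 1 9 7 5 4 2 6 11))^(-46)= (0 11 6 2 4 5 7 9 1)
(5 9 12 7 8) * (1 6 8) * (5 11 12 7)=(1 6 8 11 12 5 9 7)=[0, 6, 2, 3, 4, 9, 8, 1, 11, 7, 10, 12, 5]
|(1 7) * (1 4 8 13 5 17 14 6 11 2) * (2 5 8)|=|(1 7 4 2)(5 17 14 6 11)(8 13)|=20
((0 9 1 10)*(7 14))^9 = ((0 9 1 10)(7 14))^9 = (0 9 1 10)(7 14)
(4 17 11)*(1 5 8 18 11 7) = (1 5 8 18 11 4 17 7) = [0, 5, 2, 3, 17, 8, 6, 1, 18, 9, 10, 4, 12, 13, 14, 15, 16, 7, 11]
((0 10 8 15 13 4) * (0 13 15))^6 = ((15)(0 10 8)(4 13))^6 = (15)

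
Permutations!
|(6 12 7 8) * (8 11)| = |(6 12 7 11 8)| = 5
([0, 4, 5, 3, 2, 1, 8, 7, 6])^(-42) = (8)(1 2)(4 5)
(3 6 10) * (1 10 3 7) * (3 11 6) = (1 10 7)(6 11) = [0, 10, 2, 3, 4, 5, 11, 1, 8, 9, 7, 6]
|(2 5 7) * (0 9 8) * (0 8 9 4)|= |(9)(0 4)(2 5 7)|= 6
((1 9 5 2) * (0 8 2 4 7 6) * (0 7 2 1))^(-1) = ((0 8 1 9 5 4 2)(6 7))^(-1) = (0 2 4 5 9 1 8)(6 7)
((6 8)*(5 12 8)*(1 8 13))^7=(1 8 6 5 12 13)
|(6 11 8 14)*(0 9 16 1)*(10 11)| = 20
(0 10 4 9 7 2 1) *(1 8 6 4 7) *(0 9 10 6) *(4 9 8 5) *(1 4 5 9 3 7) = (0 6 3 7 2 9 4 10 1 8) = [6, 8, 9, 7, 10, 5, 3, 2, 0, 4, 1]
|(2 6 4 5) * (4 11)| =|(2 6 11 4 5)| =5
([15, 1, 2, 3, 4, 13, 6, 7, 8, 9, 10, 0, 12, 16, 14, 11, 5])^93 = (16)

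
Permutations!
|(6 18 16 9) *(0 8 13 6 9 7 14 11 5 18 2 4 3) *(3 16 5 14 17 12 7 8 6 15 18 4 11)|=|(0 6 2 11 14 3)(4 16 8 13 15 18 5)(7 17 12)|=42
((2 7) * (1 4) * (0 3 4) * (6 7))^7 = (0 1 4 3)(2 6 7)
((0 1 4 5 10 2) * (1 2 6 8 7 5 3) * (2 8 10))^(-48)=((0 8 7 5 2)(1 4 3)(6 10))^(-48)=(10)(0 7 2 8 5)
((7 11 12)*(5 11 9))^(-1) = (5 9 7 12 11)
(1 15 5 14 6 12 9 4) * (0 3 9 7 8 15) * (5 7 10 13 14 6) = [3, 0, 2, 9, 1, 6, 12, 8, 15, 4, 13, 11, 10, 14, 5, 7] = (0 3 9 4 1)(5 6 12 10 13 14)(7 8 15)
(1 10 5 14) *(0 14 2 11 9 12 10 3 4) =(0 14 1 3 4)(2 11 9 12 10 5) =[14, 3, 11, 4, 0, 2, 6, 7, 8, 12, 5, 9, 10, 13, 1]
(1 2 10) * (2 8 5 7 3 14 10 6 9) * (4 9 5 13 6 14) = (1 8 13 6 5 7 3 4 9 2 14 10) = [0, 8, 14, 4, 9, 7, 5, 3, 13, 2, 1, 11, 12, 6, 10]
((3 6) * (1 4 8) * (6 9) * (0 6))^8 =(9)(1 8 4)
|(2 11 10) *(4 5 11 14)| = |(2 14 4 5 11 10)| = 6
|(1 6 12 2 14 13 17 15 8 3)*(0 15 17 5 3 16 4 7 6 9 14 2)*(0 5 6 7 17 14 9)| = |(0 15 8 16 4 17 14 13 6 12 5 3 1)| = 13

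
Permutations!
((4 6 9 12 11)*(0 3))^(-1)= ((0 3)(4 6 9 12 11))^(-1)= (0 3)(4 11 12 9 6)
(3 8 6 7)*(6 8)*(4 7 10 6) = [0, 1, 2, 4, 7, 5, 10, 3, 8, 9, 6] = (3 4 7)(6 10)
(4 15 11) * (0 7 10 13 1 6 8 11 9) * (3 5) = (0 7 10 13 1 6 8 11 4 15 9)(3 5) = [7, 6, 2, 5, 15, 3, 8, 10, 11, 0, 13, 4, 12, 1, 14, 9]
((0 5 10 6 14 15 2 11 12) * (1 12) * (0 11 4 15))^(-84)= ((0 5 10 6 14)(1 12 11)(2 4 15))^(-84)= (15)(0 5 10 6 14)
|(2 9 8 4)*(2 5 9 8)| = 5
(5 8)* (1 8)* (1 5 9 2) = (1 8 9 2) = [0, 8, 1, 3, 4, 5, 6, 7, 9, 2]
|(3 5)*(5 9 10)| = 4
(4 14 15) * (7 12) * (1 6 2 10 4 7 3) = (1 6 2 10 4 14 15 7 12 3) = [0, 6, 10, 1, 14, 5, 2, 12, 8, 9, 4, 11, 3, 13, 15, 7]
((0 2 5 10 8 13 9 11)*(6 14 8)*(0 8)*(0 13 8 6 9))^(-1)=(0 13 14 6 11 9 10 5 2)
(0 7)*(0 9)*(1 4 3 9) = (0 7 1 4 3 9) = [7, 4, 2, 9, 3, 5, 6, 1, 8, 0]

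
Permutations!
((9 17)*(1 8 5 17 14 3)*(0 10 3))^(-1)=(0 14 9 17 5 8 1 3 10)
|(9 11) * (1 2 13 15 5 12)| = 6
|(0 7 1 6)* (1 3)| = |(0 7 3 1 6)| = 5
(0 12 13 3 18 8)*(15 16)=(0 12 13 3 18 8)(15 16)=[12, 1, 2, 18, 4, 5, 6, 7, 0, 9, 10, 11, 13, 3, 14, 16, 15, 17, 8]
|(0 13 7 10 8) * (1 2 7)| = |(0 13 1 2 7 10 8)| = 7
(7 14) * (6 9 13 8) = [0, 1, 2, 3, 4, 5, 9, 14, 6, 13, 10, 11, 12, 8, 7] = (6 9 13 8)(7 14)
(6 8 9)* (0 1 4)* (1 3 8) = [3, 4, 2, 8, 0, 5, 1, 7, 9, 6] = (0 3 8 9 6 1 4)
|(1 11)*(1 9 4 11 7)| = |(1 7)(4 11 9)| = 6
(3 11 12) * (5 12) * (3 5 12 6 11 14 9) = (3 14 9)(5 6 11 12) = [0, 1, 2, 14, 4, 6, 11, 7, 8, 3, 10, 12, 5, 13, 9]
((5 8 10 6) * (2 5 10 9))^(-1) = (2 9 8 5)(6 10) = ((2 5 8 9)(6 10))^(-1)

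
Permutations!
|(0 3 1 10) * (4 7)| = |(0 3 1 10)(4 7)| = 4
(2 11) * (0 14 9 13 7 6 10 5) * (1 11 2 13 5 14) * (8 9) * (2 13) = (0 1 11 2 13 7 6 10 14 8 9 5) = [1, 11, 13, 3, 4, 0, 10, 6, 9, 5, 14, 2, 12, 7, 8]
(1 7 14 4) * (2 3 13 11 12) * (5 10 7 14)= (1 14 4)(2 3 13 11 12)(5 10 7)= [0, 14, 3, 13, 1, 10, 6, 5, 8, 9, 7, 12, 2, 11, 4]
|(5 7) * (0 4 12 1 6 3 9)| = |(0 4 12 1 6 3 9)(5 7)| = 14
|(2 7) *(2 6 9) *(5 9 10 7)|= |(2 5 9)(6 10 7)|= 3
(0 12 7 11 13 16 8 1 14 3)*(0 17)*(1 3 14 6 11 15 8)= (0 12 7 15 8 3 17)(1 6 11 13 16)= [12, 6, 2, 17, 4, 5, 11, 15, 3, 9, 10, 13, 7, 16, 14, 8, 1, 0]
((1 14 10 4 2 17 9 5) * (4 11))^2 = (1 10 4 17 5 14 11 2 9)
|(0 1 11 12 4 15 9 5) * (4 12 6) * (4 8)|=|(0 1 11 6 8 4 15 9 5)|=9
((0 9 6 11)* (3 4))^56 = (11)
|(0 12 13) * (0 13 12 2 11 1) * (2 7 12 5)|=7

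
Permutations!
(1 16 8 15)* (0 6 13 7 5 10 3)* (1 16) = [6, 1, 2, 0, 4, 10, 13, 5, 15, 9, 3, 11, 12, 7, 14, 16, 8] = (0 6 13 7 5 10 3)(8 15 16)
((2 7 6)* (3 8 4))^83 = (2 6 7)(3 4 8)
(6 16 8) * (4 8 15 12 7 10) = [0, 1, 2, 3, 8, 5, 16, 10, 6, 9, 4, 11, 7, 13, 14, 12, 15] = (4 8 6 16 15 12 7 10)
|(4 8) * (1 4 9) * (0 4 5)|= 6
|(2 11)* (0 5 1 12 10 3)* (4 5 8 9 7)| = 10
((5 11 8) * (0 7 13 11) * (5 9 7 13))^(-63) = (13)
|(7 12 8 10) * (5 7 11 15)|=|(5 7 12 8 10 11 15)|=7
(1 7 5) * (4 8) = (1 7 5)(4 8) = [0, 7, 2, 3, 8, 1, 6, 5, 4]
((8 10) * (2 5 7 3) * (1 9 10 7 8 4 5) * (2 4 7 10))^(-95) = ((1 9 2)(3 4 5 8 10 7))^(-95) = (1 9 2)(3 4 5 8 10 7)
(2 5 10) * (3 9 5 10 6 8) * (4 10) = (2 4 10)(3 9 5 6 8) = [0, 1, 4, 9, 10, 6, 8, 7, 3, 5, 2]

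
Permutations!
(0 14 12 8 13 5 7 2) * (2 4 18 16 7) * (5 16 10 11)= (0 14 12 8 13 16 7 4 18 10 11 5 2)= [14, 1, 0, 3, 18, 2, 6, 4, 13, 9, 11, 5, 8, 16, 12, 15, 7, 17, 10]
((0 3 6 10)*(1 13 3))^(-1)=((0 1 13 3 6 10))^(-1)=(0 10 6 3 13 1)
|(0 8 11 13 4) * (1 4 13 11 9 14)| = |(0 8 9 14 1 4)| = 6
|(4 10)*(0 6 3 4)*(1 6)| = 6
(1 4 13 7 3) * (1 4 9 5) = [0, 9, 2, 4, 13, 1, 6, 3, 8, 5, 10, 11, 12, 7] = (1 9 5)(3 4 13 7)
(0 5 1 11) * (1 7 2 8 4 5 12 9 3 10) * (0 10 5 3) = (0 12 9)(1 11 10)(2 8 4 3 5 7) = [12, 11, 8, 5, 3, 7, 6, 2, 4, 0, 1, 10, 9]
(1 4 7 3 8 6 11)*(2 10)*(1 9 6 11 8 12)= [0, 4, 10, 12, 7, 5, 8, 3, 11, 6, 2, 9, 1]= (1 4 7 3 12)(2 10)(6 8 11 9)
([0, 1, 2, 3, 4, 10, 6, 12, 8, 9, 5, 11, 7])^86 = [0, 1, 2, 3, 4, 5, 6, 7, 8, 9, 10, 11, 12]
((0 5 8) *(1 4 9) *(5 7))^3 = ((0 7 5 8)(1 4 9))^3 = (9)(0 8 5 7)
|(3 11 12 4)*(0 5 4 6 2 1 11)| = |(0 5 4 3)(1 11 12 6 2)| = 20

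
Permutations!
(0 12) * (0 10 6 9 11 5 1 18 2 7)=(0 12 10 6 9 11 5 1 18 2 7)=[12, 18, 7, 3, 4, 1, 9, 0, 8, 11, 6, 5, 10, 13, 14, 15, 16, 17, 2]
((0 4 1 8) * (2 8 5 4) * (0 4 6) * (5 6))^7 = ((0 2 8 4 1 6))^7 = (0 2 8 4 1 6)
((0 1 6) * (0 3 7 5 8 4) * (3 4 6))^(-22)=((0 1 3 7 5 8 6 4))^(-22)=(0 3 5 6)(1 7 8 4)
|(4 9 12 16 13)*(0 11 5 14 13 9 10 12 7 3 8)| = |(0 11 5 14 13 4 10 12 16 9 7 3 8)| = 13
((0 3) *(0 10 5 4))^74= (0 4 5 10 3)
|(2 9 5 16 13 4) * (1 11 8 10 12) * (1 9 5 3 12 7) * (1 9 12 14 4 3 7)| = 28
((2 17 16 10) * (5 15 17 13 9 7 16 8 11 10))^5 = (2 5 10 16 11 7 8 9 17 13 15)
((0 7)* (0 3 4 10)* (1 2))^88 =(0 4 7 10 3)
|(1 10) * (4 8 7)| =6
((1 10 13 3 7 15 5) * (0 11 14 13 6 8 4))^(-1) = ((0 11 14 13 3 7 15 5 1 10 6 8 4))^(-1) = (0 4 8 6 10 1 5 15 7 3 13 14 11)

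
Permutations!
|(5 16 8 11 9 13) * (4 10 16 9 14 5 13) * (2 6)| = 8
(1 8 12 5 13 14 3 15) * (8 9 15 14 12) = (1 9 15)(3 14)(5 13 12) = [0, 9, 2, 14, 4, 13, 6, 7, 8, 15, 10, 11, 5, 12, 3, 1]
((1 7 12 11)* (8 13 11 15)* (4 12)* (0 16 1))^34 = (0 4 13 1 15)(7 8 16 12 11)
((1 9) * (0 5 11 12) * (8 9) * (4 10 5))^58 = ((0 4 10 5 11 12)(1 8 9))^58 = (0 11 10)(1 8 9)(4 12 5)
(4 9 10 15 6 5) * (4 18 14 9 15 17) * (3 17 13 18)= (3 17 4 15 6 5)(9 10 13 18 14)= [0, 1, 2, 17, 15, 3, 5, 7, 8, 10, 13, 11, 12, 18, 9, 6, 16, 4, 14]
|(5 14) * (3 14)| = 3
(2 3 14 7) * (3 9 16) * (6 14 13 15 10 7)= (2 9 16 3 13 15 10 7)(6 14)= [0, 1, 9, 13, 4, 5, 14, 2, 8, 16, 7, 11, 12, 15, 6, 10, 3]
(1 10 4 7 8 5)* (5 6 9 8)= (1 10 4 7 5)(6 9 8)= [0, 10, 2, 3, 7, 1, 9, 5, 6, 8, 4]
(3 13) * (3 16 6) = (3 13 16 6) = [0, 1, 2, 13, 4, 5, 3, 7, 8, 9, 10, 11, 12, 16, 14, 15, 6]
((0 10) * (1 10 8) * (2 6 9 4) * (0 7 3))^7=((0 8 1 10 7 3)(2 6 9 4))^7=(0 8 1 10 7 3)(2 4 9 6)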